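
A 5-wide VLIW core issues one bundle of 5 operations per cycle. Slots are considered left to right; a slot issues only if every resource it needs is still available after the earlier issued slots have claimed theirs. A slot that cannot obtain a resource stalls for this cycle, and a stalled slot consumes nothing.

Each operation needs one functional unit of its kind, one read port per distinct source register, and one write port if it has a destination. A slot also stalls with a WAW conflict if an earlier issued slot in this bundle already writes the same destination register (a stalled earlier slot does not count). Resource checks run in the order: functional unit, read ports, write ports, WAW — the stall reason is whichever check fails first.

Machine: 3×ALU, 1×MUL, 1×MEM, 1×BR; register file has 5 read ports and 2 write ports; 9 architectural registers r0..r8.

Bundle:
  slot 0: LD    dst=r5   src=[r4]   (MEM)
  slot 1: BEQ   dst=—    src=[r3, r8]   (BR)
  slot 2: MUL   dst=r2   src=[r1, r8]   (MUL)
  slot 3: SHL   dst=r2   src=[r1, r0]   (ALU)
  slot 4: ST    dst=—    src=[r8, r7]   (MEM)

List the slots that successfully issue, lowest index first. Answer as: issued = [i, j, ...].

issued = [0, 1, 2]

  0. MEM→r5 ⇒ go  {3A/1Mu/0Ld/1B | 4r 1w}
  1. BR ⇒ go  {3A/1Mu/0Ld/0B | 2r 1w}
  2. MUL→r2 ⇒ go  {3A/0Mu/0Ld/0B | 0r 0w}
  3. ALU→r2 ⇒ no(RD_PORT)  {3A/0Mu/0Ld/0B | 0r 0w}
  4. MEM ⇒ no(FU)  {3A/0Mu/0Ld/0B | 0r 0w}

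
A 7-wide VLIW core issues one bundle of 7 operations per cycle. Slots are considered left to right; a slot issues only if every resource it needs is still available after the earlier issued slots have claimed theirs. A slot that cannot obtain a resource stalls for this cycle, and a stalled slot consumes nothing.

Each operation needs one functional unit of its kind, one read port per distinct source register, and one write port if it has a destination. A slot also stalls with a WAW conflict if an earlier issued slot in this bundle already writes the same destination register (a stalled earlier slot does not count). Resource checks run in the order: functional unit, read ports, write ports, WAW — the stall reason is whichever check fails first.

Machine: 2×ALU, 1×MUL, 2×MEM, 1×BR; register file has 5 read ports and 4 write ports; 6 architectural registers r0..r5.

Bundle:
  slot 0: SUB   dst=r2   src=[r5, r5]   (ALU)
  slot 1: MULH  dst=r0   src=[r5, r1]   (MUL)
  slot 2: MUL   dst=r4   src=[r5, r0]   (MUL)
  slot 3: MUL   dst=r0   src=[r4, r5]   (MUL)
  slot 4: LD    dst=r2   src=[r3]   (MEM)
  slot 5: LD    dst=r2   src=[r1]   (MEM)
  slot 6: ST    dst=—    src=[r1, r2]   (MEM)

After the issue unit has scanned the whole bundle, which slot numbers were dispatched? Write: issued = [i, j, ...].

  0. ALU→r2 ⇒ go  {1A/1Mu/2Ld/1B | 4r 3w}
  1. MUL→r0 ⇒ go  {1A/0Mu/2Ld/1B | 2r 2w}
  2. MUL→r4 ⇒ no(FU)  {1A/0Mu/2Ld/1B | 2r 2w}
  3. MUL→r0 ⇒ no(FU)  {1A/0Mu/2Ld/1B | 2r 2w}
  4. MEM→r2 ⇒ no(WAW)  {1A/0Mu/2Ld/1B | 2r 2w}
  5. MEM→r2 ⇒ no(WAW)  {1A/0Mu/2Ld/1B | 2r 2w}
  6. MEM ⇒ go  {1A/0Mu/1Ld/1B | 0r 2w}

issued = [0, 1, 6]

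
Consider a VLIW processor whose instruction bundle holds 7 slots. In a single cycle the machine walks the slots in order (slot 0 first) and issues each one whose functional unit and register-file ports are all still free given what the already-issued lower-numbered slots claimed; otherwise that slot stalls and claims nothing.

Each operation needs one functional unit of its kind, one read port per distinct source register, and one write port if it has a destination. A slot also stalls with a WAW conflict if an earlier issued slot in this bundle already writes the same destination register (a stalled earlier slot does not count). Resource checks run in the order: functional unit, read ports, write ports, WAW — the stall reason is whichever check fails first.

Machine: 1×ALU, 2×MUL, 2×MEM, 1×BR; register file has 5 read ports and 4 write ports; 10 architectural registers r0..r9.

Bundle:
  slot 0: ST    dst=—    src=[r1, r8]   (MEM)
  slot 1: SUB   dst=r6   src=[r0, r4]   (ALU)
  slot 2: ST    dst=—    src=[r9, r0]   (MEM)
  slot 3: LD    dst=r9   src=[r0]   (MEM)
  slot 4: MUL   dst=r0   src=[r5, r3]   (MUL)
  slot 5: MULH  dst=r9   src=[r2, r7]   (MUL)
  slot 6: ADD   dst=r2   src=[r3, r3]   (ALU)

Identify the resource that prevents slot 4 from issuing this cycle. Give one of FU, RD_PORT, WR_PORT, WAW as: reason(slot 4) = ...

reason(slot 4) = RD_PORT

(0) want 1×MEM +2rd +0wr — yes → AL1|MU2|ME1|BR1|rd3|wr4
(1) want 1×ALU +2rd +1wr — yes → AL0|MU2|ME1|BR1|rd1|wr3
(2) want 1×MEM +2rd +0wr — RD_PORT → AL0|MU2|ME1|BR1|rd1|wr3
(3) want 1×MEM +1rd +1wr — yes → AL0|MU2|ME0|BR1|rd0|wr2
(4) want 1×MUL +2rd +1wr — RD_PORT → AL0|MU2|ME0|BR1|rd0|wr2
(5) want 1×MUL +2rd +1wr — RD_PORT → AL0|MU2|ME0|BR1|rd0|wr2
(6) want 1×ALU +1rd +1wr — FU → AL0|MU2|ME0|BR1|rd0|wr2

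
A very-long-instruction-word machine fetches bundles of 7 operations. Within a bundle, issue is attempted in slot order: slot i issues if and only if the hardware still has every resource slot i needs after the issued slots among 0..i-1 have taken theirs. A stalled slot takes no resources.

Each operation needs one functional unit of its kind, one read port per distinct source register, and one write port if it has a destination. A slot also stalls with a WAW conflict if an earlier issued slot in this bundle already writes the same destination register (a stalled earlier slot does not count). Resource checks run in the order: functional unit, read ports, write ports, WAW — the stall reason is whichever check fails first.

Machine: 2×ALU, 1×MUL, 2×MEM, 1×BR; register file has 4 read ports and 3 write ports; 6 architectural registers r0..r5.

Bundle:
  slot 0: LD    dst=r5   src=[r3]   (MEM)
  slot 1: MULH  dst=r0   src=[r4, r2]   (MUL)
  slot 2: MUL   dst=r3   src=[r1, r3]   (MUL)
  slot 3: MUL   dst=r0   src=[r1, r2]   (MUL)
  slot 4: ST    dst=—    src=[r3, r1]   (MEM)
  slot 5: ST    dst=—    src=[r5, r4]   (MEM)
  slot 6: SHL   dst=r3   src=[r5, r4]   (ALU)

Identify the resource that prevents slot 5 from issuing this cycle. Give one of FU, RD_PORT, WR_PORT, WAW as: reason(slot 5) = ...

(0) want 1×MEM +1rd +1wr — yes → AL2|MU1|ME1|BR1|rd3|wr2
(1) want 1×MUL +2rd +1wr — yes → AL2|MU0|ME1|BR1|rd1|wr1
(2) want 1×MUL +2rd +1wr — FU → AL2|MU0|ME1|BR1|rd1|wr1
(3) want 1×MUL +2rd +1wr — FU → AL2|MU0|ME1|BR1|rd1|wr1
(4) want 1×MEM +2rd +0wr — RD_PORT → AL2|MU0|ME1|BR1|rd1|wr1
(5) want 1×MEM +2rd +0wr — RD_PORT → AL2|MU0|ME1|BR1|rd1|wr1
(6) want 1×ALU +2rd +1wr — RD_PORT → AL2|MU0|ME1|BR1|rd1|wr1

reason(slot 5) = RD_PORT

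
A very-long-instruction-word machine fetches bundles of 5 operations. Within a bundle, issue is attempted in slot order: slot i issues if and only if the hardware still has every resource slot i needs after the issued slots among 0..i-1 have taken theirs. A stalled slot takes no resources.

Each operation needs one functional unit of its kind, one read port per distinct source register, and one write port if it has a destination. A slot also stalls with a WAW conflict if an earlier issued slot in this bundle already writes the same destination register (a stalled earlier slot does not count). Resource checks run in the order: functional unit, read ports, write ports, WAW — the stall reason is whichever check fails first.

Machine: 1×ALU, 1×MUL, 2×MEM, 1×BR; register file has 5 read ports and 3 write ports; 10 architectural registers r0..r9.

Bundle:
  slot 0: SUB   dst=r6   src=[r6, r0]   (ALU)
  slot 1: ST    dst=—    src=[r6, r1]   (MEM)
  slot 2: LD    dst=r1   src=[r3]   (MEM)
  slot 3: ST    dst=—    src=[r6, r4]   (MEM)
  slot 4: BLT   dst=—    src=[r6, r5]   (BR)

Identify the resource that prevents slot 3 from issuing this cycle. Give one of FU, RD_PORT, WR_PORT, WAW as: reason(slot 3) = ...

[0] ALU needs rd=2 wr=1: ok; after: ALU=0 MUL=1 MEM=2 BR=1, R=3, W=2
[1] MEM needs rd=2 wr=0: ok; after: ALU=0 MUL=1 MEM=1 BR=1, R=1, W=2
[2] MEM needs rd=1 wr=1: ok; after: ALU=0 MUL=1 MEM=0 BR=1, R=0, W=1
[3] MEM needs rd=2 wr=0: FU; after: ALU=0 MUL=1 MEM=0 BR=1, R=0, W=1
[4] BR needs rd=2 wr=0: RD_PORT; after: ALU=0 MUL=1 MEM=0 BR=1, R=0, W=1

reason(slot 3) = FU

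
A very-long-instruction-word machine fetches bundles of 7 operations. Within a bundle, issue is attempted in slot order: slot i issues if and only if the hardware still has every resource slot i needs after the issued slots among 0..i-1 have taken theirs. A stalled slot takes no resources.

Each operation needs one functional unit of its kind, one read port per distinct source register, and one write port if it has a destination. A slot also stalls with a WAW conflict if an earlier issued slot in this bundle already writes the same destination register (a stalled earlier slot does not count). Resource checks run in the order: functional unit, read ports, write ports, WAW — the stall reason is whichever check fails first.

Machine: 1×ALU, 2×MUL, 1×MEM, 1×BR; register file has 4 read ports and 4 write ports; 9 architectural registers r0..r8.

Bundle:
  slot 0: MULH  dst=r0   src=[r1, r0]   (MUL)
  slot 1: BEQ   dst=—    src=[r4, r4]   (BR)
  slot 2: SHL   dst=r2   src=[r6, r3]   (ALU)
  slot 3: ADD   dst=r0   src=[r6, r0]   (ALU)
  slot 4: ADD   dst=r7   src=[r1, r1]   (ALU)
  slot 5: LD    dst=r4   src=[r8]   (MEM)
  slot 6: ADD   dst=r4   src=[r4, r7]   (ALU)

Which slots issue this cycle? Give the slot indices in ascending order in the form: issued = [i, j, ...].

  0. MUL→r0 ⇒ go  {1A/1Mu/1Ld/1B | 2r 3w}
  1. BR ⇒ go  {1A/1Mu/1Ld/0B | 1r 3w}
  2. ALU→r2 ⇒ no(RD_PORT)  {1A/1Mu/1Ld/0B | 1r 3w}
  3. ALU→r0 ⇒ no(RD_PORT)  {1A/1Mu/1Ld/0B | 1r 3w}
  4. ALU→r7 ⇒ go  {0A/1Mu/1Ld/0B | 0r 2w}
  5. MEM→r4 ⇒ no(RD_PORT)  {0A/1Mu/1Ld/0B | 0r 2w}
  6. ALU→r4 ⇒ no(FU)  {0A/1Mu/1Ld/0B | 0r 2w}

issued = [0, 1, 4]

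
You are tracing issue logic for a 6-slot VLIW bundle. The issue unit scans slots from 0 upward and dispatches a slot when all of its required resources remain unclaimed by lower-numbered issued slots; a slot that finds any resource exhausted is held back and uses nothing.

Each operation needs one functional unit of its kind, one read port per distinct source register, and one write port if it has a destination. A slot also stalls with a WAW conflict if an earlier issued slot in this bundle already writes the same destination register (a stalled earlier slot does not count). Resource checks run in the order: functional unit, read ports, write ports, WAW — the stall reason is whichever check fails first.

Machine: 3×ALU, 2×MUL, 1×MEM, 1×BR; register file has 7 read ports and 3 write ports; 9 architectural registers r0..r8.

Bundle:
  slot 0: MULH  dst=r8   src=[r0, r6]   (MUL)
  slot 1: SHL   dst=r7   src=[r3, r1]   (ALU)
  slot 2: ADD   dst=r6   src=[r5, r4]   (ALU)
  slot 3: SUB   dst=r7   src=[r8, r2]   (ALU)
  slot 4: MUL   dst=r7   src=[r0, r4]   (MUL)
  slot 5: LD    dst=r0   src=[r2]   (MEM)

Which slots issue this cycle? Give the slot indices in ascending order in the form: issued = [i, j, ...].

issued = [0, 1, 2]

slot 0 (MUL): ISSUE — free A3,Mu1,Ld1,B1 rp5 wp2
slot 1 (ALU): ISSUE — free A2,Mu1,Ld1,B1 rp3 wp1
slot 2 (ALU): ISSUE — free A1,Mu1,Ld1,B1 rp1 wp0
slot 3 (ALU): stall RD_PORT — free A1,Mu1,Ld1,B1 rp1 wp0
slot 4 (MUL): stall RD_PORT — free A1,Mu1,Ld1,B1 rp1 wp0
slot 5 (MEM): stall WR_PORT — free A1,Mu1,Ld1,B1 rp1 wp0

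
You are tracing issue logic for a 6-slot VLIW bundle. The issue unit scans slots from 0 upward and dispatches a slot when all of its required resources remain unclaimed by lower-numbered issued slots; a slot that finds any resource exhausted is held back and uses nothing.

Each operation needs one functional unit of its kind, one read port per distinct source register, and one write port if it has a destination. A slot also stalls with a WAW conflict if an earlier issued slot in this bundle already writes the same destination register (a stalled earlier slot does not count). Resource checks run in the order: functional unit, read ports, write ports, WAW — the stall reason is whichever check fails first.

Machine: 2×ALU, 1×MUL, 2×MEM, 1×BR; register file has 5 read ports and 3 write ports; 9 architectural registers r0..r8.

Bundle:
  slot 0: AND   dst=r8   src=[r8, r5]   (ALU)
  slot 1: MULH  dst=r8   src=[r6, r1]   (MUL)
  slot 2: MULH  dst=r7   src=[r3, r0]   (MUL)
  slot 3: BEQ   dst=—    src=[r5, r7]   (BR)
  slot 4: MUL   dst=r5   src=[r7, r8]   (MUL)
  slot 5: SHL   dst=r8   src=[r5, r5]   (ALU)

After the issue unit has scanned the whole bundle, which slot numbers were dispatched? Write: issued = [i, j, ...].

[0] ALU needs rd=2 wr=1: ok; after: ALU=1 MUL=1 MEM=2 BR=1, R=3, W=2
[1] MUL needs rd=2 wr=1: WAW; after: ALU=1 MUL=1 MEM=2 BR=1, R=3, W=2
[2] MUL needs rd=2 wr=1: ok; after: ALU=1 MUL=0 MEM=2 BR=1, R=1, W=1
[3] BR needs rd=2 wr=0: RD_PORT; after: ALU=1 MUL=0 MEM=2 BR=1, R=1, W=1
[4] MUL needs rd=2 wr=1: FU; after: ALU=1 MUL=0 MEM=2 BR=1, R=1, W=1
[5] ALU needs rd=1 wr=1: WAW; after: ALU=1 MUL=0 MEM=2 BR=1, R=1, W=1

issued = [0, 2]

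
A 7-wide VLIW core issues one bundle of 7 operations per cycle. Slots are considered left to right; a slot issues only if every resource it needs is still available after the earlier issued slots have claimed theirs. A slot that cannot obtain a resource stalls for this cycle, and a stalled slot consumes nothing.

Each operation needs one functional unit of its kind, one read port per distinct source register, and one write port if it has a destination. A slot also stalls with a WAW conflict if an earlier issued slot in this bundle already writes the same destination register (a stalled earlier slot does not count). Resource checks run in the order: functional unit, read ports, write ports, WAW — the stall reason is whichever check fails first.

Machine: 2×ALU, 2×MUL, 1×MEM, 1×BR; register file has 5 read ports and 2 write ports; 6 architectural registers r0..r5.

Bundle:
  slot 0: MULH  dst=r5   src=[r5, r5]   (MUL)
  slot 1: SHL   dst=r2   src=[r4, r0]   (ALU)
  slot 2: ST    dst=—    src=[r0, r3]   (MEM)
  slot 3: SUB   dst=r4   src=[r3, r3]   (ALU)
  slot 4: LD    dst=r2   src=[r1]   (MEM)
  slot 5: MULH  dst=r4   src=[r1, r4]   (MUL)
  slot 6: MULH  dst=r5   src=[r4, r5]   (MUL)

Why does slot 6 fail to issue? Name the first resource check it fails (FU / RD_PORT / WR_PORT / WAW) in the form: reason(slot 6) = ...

reason(slot 6) = RD_PORT

#0 MUL src=r5,r5 dispatched  <A:2 Mu:1 Ld:1 B:1 rd:4 wr:1>
#1 ALU src=r4,r0 dispatched  <A:1 Mu:1 Ld:1 B:1 rd:2 wr:0>
#2 MEM src=r0,r3 dispatched  <A:1 Mu:1 Ld:0 B:1 rd:0 wr:0>
#3 ALU src=r3,r3 held:RD_PORT  <A:1 Mu:1 Ld:0 B:1 rd:0 wr:0>
#4 MEM src=r1 held:FU  <A:1 Mu:1 Ld:0 B:1 rd:0 wr:0>
#5 MUL src=r1,r4 held:RD_PORT  <A:1 Mu:1 Ld:0 B:1 rd:0 wr:0>
#6 MUL src=r4,r5 held:RD_PORT  <A:1 Mu:1 Ld:0 B:1 rd:0 wr:0>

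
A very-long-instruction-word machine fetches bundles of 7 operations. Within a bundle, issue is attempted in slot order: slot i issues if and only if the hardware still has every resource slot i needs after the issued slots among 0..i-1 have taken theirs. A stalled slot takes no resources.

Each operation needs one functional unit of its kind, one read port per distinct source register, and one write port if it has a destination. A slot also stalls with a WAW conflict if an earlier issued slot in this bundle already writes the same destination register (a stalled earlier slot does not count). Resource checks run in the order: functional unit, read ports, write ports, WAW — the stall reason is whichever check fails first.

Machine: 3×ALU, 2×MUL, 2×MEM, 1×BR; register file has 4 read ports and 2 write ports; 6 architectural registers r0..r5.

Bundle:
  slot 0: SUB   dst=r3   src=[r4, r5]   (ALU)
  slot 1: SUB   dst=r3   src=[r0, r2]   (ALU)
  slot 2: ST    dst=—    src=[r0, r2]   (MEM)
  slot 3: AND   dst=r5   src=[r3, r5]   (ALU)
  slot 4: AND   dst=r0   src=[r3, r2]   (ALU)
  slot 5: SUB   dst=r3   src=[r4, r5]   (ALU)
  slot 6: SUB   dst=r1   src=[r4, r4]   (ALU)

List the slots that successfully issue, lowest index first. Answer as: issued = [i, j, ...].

#0 ALU src=r4,r5 dispatched  <A:2 Mu:2 Ld:2 B:1 rd:2 wr:1>
#1 ALU src=r0,r2 held:WAW  <A:2 Mu:2 Ld:2 B:1 rd:2 wr:1>
#2 MEM src=r0,r2 dispatched  <A:2 Mu:2 Ld:1 B:1 rd:0 wr:1>
#3 ALU src=r3,r5 held:RD_PORT  <A:2 Mu:2 Ld:1 B:1 rd:0 wr:1>
#4 ALU src=r3,r2 held:RD_PORT  <A:2 Mu:2 Ld:1 B:1 rd:0 wr:1>
#5 ALU src=r4,r5 held:RD_PORT  <A:2 Mu:2 Ld:1 B:1 rd:0 wr:1>
#6 ALU src=r4,r4 held:RD_PORT  <A:2 Mu:2 Ld:1 B:1 rd:0 wr:1>

issued = [0, 2]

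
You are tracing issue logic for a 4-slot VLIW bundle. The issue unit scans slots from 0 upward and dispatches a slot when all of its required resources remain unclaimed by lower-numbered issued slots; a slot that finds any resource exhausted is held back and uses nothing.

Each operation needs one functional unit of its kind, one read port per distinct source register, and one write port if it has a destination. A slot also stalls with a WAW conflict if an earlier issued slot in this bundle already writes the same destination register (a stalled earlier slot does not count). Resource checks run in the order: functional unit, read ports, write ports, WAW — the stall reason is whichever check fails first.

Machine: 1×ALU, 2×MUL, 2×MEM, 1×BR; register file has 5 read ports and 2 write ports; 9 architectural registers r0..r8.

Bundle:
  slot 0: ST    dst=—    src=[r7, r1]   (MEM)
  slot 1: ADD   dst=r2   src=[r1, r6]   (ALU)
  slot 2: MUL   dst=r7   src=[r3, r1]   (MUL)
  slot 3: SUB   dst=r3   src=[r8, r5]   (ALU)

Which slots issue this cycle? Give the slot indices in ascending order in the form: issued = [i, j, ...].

  0. MEM ⇒ go  {1A/2Mu/1Ld/1B | 3r 2w}
  1. ALU→r2 ⇒ go  {0A/2Mu/1Ld/1B | 1r 1w}
  2. MUL→r7 ⇒ no(RD_PORT)  {0A/2Mu/1Ld/1B | 1r 1w}
  3. ALU→r3 ⇒ no(FU)  {0A/2Mu/1Ld/1B | 1r 1w}

issued = [0, 1]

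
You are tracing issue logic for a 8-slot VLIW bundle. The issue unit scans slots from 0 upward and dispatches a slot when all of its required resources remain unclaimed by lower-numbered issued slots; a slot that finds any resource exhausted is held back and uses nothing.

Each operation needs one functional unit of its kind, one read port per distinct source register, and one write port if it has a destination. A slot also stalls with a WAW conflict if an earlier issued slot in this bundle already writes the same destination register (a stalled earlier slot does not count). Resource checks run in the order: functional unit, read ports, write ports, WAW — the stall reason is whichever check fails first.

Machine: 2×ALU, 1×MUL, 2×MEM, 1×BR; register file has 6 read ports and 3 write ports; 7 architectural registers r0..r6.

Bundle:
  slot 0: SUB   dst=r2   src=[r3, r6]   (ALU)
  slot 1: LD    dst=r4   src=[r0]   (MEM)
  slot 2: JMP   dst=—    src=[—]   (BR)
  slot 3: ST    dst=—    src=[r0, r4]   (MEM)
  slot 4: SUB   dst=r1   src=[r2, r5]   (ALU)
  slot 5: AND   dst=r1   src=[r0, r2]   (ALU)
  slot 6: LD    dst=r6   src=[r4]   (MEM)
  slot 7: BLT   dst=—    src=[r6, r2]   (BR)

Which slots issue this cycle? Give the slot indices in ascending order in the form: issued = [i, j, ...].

issued = [0, 1, 2, 3]

[0] ALU needs rd=2 wr=1: ok; after: ALU=1 MUL=1 MEM=2 BR=1, R=4, W=2
[1] MEM needs rd=1 wr=1: ok; after: ALU=1 MUL=1 MEM=1 BR=1, R=3, W=1
[2] BR needs rd=0 wr=0: ok; after: ALU=1 MUL=1 MEM=1 BR=0, R=3, W=1
[3] MEM needs rd=2 wr=0: ok; after: ALU=1 MUL=1 MEM=0 BR=0, R=1, W=1
[4] ALU needs rd=2 wr=1: RD_PORT; after: ALU=1 MUL=1 MEM=0 BR=0, R=1, W=1
[5] ALU needs rd=2 wr=1: RD_PORT; after: ALU=1 MUL=1 MEM=0 BR=0, R=1, W=1
[6] MEM needs rd=1 wr=1: FU; after: ALU=1 MUL=1 MEM=0 BR=0, R=1, W=1
[7] BR needs rd=2 wr=0: FU; after: ALU=1 MUL=1 MEM=0 BR=0, R=1, W=1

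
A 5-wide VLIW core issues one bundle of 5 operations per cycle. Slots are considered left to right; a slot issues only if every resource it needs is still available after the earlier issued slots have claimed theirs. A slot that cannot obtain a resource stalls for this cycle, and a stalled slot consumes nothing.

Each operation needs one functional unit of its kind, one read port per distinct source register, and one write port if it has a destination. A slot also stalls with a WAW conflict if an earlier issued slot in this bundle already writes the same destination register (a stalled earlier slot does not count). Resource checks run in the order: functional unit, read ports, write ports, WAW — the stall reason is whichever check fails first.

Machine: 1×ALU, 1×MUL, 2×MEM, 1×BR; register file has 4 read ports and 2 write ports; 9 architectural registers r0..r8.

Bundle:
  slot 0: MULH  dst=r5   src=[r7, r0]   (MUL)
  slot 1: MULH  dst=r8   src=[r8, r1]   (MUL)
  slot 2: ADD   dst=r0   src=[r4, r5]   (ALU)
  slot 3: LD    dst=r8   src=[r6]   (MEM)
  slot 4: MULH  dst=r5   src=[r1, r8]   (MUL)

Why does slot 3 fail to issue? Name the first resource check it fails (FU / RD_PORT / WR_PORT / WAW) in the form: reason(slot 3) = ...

[0] MUL needs rd=2 wr=1: ok; after: ALU=1 MUL=0 MEM=2 BR=1, R=2, W=1
[1] MUL needs rd=2 wr=1: FU; after: ALU=1 MUL=0 MEM=2 BR=1, R=2, W=1
[2] ALU needs rd=2 wr=1: ok; after: ALU=0 MUL=0 MEM=2 BR=1, R=0, W=0
[3] MEM needs rd=1 wr=1: RD_PORT; after: ALU=0 MUL=0 MEM=2 BR=1, R=0, W=0
[4] MUL needs rd=2 wr=1: FU; after: ALU=0 MUL=0 MEM=2 BR=1, R=0, W=0

reason(slot 3) = RD_PORT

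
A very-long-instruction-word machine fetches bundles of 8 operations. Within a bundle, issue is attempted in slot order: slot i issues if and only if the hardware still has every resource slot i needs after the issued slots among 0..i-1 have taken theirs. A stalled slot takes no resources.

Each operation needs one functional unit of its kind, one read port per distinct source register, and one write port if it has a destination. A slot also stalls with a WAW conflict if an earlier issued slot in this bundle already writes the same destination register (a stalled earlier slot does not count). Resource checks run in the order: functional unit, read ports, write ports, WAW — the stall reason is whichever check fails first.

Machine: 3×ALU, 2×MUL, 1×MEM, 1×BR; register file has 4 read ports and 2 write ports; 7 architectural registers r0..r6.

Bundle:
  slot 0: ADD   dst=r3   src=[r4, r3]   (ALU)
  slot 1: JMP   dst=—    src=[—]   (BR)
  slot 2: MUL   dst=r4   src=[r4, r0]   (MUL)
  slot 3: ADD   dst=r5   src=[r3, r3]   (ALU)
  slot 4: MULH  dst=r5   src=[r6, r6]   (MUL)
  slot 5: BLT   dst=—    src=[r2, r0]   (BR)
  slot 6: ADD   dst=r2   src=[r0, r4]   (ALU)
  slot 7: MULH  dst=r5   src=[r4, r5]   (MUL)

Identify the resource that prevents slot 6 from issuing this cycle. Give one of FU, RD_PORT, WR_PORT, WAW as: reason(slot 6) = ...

(0) want 1×ALU +2rd +1wr — yes → AL2|MU2|ME1|BR1|rd2|wr1
(1) want 1×BR +0rd +0wr — yes → AL2|MU2|ME1|BR0|rd2|wr1
(2) want 1×MUL +2rd +1wr — yes → AL2|MU1|ME1|BR0|rd0|wr0
(3) want 1×ALU +1rd +1wr — RD_PORT → AL2|MU1|ME1|BR0|rd0|wr0
(4) want 1×MUL +1rd +1wr — RD_PORT → AL2|MU1|ME1|BR0|rd0|wr0
(5) want 1×BR +2rd +0wr — FU → AL2|MU1|ME1|BR0|rd0|wr0
(6) want 1×ALU +2rd +1wr — RD_PORT → AL2|MU1|ME1|BR0|rd0|wr0
(7) want 1×MUL +2rd +1wr — RD_PORT → AL2|MU1|ME1|BR0|rd0|wr0

reason(slot 6) = RD_PORT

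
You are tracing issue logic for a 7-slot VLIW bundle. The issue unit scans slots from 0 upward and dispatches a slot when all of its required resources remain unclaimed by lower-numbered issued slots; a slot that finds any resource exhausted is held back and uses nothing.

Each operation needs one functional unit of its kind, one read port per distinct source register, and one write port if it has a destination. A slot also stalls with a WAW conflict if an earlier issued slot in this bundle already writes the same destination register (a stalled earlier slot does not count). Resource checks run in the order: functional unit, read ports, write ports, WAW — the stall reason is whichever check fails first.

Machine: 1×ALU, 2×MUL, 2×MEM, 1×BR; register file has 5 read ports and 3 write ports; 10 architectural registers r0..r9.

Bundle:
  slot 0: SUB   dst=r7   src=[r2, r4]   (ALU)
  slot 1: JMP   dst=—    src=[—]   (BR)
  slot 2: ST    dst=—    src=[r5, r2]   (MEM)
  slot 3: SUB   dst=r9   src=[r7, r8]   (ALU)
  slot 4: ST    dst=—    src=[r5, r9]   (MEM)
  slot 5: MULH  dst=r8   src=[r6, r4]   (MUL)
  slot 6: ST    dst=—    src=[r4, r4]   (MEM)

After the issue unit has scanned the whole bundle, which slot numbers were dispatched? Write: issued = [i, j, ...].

issued = [0, 1, 2, 6]

  0. ALU→r7 ⇒ go  {0A/2Mu/2Ld/1B | 3r 2w}
  1. BR ⇒ go  {0A/2Mu/2Ld/0B | 3r 2w}
  2. MEM ⇒ go  {0A/2Mu/1Ld/0B | 1r 2w}
  3. ALU→r9 ⇒ no(FU)  {0A/2Mu/1Ld/0B | 1r 2w}
  4. MEM ⇒ no(RD_PORT)  {0A/2Mu/1Ld/0B | 1r 2w}
  5. MUL→r8 ⇒ no(RD_PORT)  {0A/2Mu/1Ld/0B | 1r 2w}
  6. MEM ⇒ go  {0A/2Mu/0Ld/0B | 0r 2w}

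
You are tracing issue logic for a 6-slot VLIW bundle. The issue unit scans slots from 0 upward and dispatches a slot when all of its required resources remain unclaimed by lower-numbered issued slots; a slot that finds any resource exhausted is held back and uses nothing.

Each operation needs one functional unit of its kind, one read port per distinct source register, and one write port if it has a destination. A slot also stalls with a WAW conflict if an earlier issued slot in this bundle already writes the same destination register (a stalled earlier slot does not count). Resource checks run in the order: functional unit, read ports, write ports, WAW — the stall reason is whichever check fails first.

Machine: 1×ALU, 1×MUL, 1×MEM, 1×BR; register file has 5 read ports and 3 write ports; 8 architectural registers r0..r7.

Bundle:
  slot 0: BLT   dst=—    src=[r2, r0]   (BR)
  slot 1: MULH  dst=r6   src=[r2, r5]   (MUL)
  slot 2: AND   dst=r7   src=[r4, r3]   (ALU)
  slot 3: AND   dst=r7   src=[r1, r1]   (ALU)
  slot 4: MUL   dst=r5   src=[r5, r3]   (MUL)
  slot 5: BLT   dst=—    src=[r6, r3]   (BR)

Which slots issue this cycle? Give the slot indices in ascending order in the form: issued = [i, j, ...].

[0] BR needs rd=2 wr=0: ok; after: ALU=1 MUL=1 MEM=1 BR=0, R=3, W=3
[1] MUL needs rd=2 wr=1: ok; after: ALU=1 MUL=0 MEM=1 BR=0, R=1, W=2
[2] ALU needs rd=2 wr=1: RD_PORT; after: ALU=1 MUL=0 MEM=1 BR=0, R=1, W=2
[3] ALU needs rd=1 wr=1: ok; after: ALU=0 MUL=0 MEM=1 BR=0, R=0, W=1
[4] MUL needs rd=2 wr=1: FU; after: ALU=0 MUL=0 MEM=1 BR=0, R=0, W=1
[5] BR needs rd=2 wr=0: FU; after: ALU=0 MUL=0 MEM=1 BR=0, R=0, W=1

issued = [0, 1, 3]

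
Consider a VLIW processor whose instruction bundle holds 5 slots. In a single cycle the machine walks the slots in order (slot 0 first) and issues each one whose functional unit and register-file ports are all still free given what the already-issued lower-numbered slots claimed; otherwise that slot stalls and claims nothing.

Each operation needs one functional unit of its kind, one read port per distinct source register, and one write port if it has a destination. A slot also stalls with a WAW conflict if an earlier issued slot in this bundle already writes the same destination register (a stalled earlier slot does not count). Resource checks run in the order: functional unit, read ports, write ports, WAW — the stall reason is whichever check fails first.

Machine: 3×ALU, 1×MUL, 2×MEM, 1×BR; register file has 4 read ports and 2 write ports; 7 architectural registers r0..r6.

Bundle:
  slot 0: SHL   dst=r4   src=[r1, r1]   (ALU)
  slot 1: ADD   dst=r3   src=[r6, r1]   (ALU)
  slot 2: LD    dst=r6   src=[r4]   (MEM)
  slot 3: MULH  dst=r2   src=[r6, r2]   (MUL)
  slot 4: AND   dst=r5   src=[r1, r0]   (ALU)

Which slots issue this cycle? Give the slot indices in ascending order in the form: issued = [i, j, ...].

slot 0 (ALU): ISSUE — free A2,Mu1,Ld2,B1 rp3 wp1
slot 1 (ALU): ISSUE — free A1,Mu1,Ld2,B1 rp1 wp0
slot 2 (MEM): stall WR_PORT — free A1,Mu1,Ld2,B1 rp1 wp0
slot 3 (MUL): stall RD_PORT — free A1,Mu1,Ld2,B1 rp1 wp0
slot 4 (ALU): stall RD_PORT — free A1,Mu1,Ld2,B1 rp1 wp0

issued = [0, 1]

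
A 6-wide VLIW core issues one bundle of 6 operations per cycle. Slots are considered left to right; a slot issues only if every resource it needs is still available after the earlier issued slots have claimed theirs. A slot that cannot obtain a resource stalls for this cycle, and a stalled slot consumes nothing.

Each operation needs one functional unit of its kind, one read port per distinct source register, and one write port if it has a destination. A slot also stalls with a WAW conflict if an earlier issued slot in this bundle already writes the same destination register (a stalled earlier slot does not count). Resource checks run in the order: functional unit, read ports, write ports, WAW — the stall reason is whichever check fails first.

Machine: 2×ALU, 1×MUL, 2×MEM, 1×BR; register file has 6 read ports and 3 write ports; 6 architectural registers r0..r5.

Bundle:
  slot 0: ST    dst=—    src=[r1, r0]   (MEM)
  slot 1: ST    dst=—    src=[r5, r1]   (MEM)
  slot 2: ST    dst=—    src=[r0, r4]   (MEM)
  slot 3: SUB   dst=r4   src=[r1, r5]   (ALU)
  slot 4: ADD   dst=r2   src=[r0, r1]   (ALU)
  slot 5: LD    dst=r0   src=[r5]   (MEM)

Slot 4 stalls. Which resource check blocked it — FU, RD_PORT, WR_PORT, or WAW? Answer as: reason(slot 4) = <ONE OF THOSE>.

[0] MEM needs rd=2 wr=0: ok; after: ALU=2 MUL=1 MEM=1 BR=1, R=4, W=3
[1] MEM needs rd=2 wr=0: ok; after: ALU=2 MUL=1 MEM=0 BR=1, R=2, W=3
[2] MEM needs rd=2 wr=0: FU; after: ALU=2 MUL=1 MEM=0 BR=1, R=2, W=3
[3] ALU needs rd=2 wr=1: ok; after: ALU=1 MUL=1 MEM=0 BR=1, R=0, W=2
[4] ALU needs rd=2 wr=1: RD_PORT; after: ALU=1 MUL=1 MEM=0 BR=1, R=0, W=2
[5] MEM needs rd=1 wr=1: FU; after: ALU=1 MUL=1 MEM=0 BR=1, R=0, W=2

reason(slot 4) = RD_PORT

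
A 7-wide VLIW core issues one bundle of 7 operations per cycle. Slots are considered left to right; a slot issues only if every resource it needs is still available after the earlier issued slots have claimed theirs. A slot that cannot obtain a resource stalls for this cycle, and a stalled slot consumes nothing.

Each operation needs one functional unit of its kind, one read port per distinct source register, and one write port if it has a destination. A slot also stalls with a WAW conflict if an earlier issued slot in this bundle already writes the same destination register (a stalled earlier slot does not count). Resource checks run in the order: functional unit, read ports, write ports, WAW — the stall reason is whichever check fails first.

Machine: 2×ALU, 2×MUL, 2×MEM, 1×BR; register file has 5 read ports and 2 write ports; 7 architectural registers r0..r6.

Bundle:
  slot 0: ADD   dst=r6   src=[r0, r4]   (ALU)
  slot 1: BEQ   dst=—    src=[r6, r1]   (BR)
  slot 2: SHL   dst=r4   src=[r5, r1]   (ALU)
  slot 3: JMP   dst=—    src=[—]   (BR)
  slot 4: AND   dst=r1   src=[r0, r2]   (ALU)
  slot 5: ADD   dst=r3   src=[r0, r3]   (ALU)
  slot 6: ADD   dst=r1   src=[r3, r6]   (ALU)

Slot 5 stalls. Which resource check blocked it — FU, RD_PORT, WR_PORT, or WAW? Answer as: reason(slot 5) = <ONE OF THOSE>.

reason(slot 5) = RD_PORT

#0 ALU src=r0,r4 dispatched  <A:1 Mu:2 Ld:2 B:1 rd:3 wr:1>
#1 BR src=r6,r1 dispatched  <A:1 Mu:2 Ld:2 B:0 rd:1 wr:1>
#2 ALU src=r5,r1 held:RD_PORT  <A:1 Mu:2 Ld:2 B:0 rd:1 wr:1>
#3 BR src=- held:FU  <A:1 Mu:2 Ld:2 B:0 rd:1 wr:1>
#4 ALU src=r0,r2 held:RD_PORT  <A:1 Mu:2 Ld:2 B:0 rd:1 wr:1>
#5 ALU src=r0,r3 held:RD_PORT  <A:1 Mu:2 Ld:2 B:0 rd:1 wr:1>
#6 ALU src=r3,r6 held:RD_PORT  <A:1 Mu:2 Ld:2 B:0 rd:1 wr:1>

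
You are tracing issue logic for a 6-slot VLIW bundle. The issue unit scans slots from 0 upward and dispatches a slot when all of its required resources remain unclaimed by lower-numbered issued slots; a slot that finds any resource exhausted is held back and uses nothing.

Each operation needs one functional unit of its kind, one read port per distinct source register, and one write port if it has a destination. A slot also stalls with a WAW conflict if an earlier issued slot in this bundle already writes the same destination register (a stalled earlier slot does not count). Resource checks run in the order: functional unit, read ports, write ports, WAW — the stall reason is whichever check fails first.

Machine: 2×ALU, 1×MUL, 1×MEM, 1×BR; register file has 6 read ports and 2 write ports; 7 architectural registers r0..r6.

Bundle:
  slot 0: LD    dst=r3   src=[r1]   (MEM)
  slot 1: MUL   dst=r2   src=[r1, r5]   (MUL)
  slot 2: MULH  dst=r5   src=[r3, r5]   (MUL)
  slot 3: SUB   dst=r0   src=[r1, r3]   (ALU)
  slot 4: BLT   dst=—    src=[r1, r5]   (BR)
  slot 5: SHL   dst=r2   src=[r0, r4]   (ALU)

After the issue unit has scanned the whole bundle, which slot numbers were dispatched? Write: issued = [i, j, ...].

issued = [0, 1, 4]

[0] MEM needs rd=1 wr=1: ok; after: ALU=2 MUL=1 MEM=0 BR=1, R=5, W=1
[1] MUL needs rd=2 wr=1: ok; after: ALU=2 MUL=0 MEM=0 BR=1, R=3, W=0
[2] MUL needs rd=2 wr=1: FU; after: ALU=2 MUL=0 MEM=0 BR=1, R=3, W=0
[3] ALU needs rd=2 wr=1: WR_PORT; after: ALU=2 MUL=0 MEM=0 BR=1, R=3, W=0
[4] BR needs rd=2 wr=0: ok; after: ALU=2 MUL=0 MEM=0 BR=0, R=1, W=0
[5] ALU needs rd=2 wr=1: RD_PORT; after: ALU=2 MUL=0 MEM=0 BR=0, R=1, W=0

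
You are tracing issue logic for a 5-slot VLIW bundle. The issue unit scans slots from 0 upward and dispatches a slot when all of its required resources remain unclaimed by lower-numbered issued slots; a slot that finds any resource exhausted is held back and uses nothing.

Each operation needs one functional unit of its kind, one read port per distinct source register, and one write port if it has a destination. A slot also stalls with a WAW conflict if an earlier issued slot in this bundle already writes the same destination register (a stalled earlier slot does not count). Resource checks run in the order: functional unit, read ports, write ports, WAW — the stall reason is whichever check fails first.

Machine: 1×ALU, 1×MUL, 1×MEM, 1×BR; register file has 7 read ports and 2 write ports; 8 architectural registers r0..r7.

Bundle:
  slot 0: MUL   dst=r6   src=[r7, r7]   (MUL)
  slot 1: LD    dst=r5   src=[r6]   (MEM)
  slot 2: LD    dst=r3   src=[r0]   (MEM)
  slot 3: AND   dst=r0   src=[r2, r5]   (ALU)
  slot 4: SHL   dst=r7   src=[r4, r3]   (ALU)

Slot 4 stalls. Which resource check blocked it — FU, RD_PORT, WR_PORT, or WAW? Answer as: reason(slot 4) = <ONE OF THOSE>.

#0 MUL src=r7,r7 dispatched  <A:1 Mu:0 Ld:1 B:1 rd:6 wr:1>
#1 MEM src=r6 dispatched  <A:1 Mu:0 Ld:0 B:1 rd:5 wr:0>
#2 MEM src=r0 held:FU  <A:1 Mu:0 Ld:0 B:1 rd:5 wr:0>
#3 ALU src=r2,r5 held:WR_PORT  <A:1 Mu:0 Ld:0 B:1 rd:5 wr:0>
#4 ALU src=r4,r3 held:WR_PORT  <A:1 Mu:0 Ld:0 B:1 rd:5 wr:0>

reason(slot 4) = WR_PORT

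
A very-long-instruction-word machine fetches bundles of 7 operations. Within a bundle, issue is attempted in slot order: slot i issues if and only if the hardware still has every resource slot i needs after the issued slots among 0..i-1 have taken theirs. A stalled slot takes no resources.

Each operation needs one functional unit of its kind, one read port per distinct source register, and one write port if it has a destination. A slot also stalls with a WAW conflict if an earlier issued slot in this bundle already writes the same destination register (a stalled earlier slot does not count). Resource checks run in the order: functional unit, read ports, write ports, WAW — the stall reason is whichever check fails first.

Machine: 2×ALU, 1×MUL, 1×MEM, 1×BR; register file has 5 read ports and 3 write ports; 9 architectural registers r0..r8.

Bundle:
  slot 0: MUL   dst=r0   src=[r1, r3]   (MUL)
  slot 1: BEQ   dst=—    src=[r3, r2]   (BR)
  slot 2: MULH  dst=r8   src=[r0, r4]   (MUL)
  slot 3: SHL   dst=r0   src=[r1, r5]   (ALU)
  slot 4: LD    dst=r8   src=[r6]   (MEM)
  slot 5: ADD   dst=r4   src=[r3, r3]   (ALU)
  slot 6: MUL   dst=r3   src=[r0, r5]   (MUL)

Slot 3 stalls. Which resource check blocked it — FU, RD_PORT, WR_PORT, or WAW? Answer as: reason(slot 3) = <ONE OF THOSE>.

reason(slot 3) = RD_PORT

slot 0 (MUL): ISSUE — free A2,Mu0,Ld1,B1 rp3 wp2
slot 1 (BR): ISSUE — free A2,Mu0,Ld1,B0 rp1 wp2
slot 2 (MUL): stall FU — free A2,Mu0,Ld1,B0 rp1 wp2
slot 3 (ALU): stall RD_PORT — free A2,Mu0,Ld1,B0 rp1 wp2
slot 4 (MEM): ISSUE — free A2,Mu0,Ld0,B0 rp0 wp1
slot 5 (ALU): stall RD_PORT — free A2,Mu0,Ld0,B0 rp0 wp1
slot 6 (MUL): stall FU — free A2,Mu0,Ld0,B0 rp0 wp1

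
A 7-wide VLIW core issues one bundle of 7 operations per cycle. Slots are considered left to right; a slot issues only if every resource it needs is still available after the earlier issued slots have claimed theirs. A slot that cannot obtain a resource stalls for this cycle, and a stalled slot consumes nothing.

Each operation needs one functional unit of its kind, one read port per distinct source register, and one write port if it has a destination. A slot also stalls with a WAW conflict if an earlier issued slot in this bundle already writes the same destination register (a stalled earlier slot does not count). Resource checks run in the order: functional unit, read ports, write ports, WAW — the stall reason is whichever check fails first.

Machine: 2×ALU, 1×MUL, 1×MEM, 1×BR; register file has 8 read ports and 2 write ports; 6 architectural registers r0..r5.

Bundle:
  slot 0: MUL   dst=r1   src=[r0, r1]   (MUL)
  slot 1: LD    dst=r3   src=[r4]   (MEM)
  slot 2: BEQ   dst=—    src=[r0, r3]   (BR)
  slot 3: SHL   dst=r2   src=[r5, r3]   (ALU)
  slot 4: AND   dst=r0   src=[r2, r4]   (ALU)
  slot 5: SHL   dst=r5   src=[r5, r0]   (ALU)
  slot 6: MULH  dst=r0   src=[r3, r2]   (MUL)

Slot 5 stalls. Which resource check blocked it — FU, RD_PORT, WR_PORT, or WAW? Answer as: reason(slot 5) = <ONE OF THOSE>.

reason(slot 5) = WR_PORT

  0. MUL→r1 ⇒ go  {2A/0Mu/1Ld/1B | 6r 1w}
  1. MEM→r3 ⇒ go  {2A/0Mu/0Ld/1B | 5r 0w}
  2. BR ⇒ go  {2A/0Mu/0Ld/0B | 3r 0w}
  3. ALU→r2 ⇒ no(WR_PORT)  {2A/0Mu/0Ld/0B | 3r 0w}
  4. ALU→r0 ⇒ no(WR_PORT)  {2A/0Mu/0Ld/0B | 3r 0w}
  5. ALU→r5 ⇒ no(WR_PORT)  {2A/0Mu/0Ld/0B | 3r 0w}
  6. MUL→r0 ⇒ no(FU)  {2A/0Mu/0Ld/0B | 3r 0w}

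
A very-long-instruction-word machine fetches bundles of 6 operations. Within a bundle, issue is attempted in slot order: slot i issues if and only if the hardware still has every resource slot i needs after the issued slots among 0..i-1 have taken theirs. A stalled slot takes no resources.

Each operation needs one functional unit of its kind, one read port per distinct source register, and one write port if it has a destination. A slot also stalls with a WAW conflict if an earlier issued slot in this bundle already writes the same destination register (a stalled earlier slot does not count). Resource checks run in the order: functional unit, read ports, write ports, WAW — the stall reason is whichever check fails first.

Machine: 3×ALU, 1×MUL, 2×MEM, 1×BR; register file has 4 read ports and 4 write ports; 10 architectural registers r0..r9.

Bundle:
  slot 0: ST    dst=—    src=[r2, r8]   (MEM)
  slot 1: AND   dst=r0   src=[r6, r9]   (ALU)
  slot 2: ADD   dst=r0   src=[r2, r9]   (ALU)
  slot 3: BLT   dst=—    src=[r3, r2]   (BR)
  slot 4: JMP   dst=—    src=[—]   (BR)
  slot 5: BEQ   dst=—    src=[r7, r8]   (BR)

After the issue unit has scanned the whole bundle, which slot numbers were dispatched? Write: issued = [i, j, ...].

issued = [0, 1, 4]

(0) want 1×MEM +2rd +0wr — yes → AL3|MU1|ME1|BR1|rd2|wr4
(1) want 1×ALU +2rd +1wr — yes → AL2|MU1|ME1|BR1|rd0|wr3
(2) want 1×ALU +2rd +1wr — RD_PORT → AL2|MU1|ME1|BR1|rd0|wr3
(3) want 1×BR +2rd +0wr — RD_PORT → AL2|MU1|ME1|BR1|rd0|wr3
(4) want 1×BR +0rd +0wr — yes → AL2|MU1|ME1|BR0|rd0|wr3
(5) want 1×BR +2rd +0wr — FU → AL2|MU1|ME1|BR0|rd0|wr3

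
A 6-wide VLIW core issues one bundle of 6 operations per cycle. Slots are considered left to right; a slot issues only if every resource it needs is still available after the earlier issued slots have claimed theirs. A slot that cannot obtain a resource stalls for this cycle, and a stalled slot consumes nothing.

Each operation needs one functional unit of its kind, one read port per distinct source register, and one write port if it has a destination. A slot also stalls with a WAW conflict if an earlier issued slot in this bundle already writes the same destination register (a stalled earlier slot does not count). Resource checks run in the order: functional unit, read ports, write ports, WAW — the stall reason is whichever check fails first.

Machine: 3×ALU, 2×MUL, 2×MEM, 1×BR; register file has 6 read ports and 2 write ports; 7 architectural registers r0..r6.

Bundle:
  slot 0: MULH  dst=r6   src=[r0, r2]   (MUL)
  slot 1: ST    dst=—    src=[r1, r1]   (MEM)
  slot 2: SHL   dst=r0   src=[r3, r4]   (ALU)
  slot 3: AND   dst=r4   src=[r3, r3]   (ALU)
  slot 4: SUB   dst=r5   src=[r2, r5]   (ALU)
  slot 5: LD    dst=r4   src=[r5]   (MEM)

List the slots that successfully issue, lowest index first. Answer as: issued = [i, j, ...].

issued = [0, 1, 2]

  0. MUL→r6 ⇒ go  {3A/1Mu/2Ld/1B | 4r 1w}
  1. MEM ⇒ go  {3A/1Mu/1Ld/1B | 3r 1w}
  2. ALU→r0 ⇒ go  {2A/1Mu/1Ld/1B | 1r 0w}
  3. ALU→r4 ⇒ no(WR_PORT)  {2A/1Mu/1Ld/1B | 1r 0w}
  4. ALU→r5 ⇒ no(RD_PORT)  {2A/1Mu/1Ld/1B | 1r 0w}
  5. MEM→r4 ⇒ no(WR_PORT)  {2A/1Mu/1Ld/1B | 1r 0w}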